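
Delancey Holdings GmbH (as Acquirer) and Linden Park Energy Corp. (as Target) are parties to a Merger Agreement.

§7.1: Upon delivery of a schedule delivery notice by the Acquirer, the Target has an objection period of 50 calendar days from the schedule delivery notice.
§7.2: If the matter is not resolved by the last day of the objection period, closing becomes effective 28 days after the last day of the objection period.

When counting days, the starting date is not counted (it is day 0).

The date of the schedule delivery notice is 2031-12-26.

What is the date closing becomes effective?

The last day of the objection period: 2031-12-26 + 50 days = 2032-02-14.
The date closing becomes effective: 28 calendar days after 2032-02-14 is 2032-03-13.

2032-03-13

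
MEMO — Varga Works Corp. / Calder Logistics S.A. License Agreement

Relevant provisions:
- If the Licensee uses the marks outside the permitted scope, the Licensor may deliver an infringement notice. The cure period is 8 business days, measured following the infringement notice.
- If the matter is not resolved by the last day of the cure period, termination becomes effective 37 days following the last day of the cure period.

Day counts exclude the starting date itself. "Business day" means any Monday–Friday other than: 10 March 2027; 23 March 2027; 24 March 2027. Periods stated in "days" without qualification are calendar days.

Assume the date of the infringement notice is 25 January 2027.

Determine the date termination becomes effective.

The last day of the cure period: counting 8 business days from Monday, 25 January 2027 (Jan 26, Jan 27, Jan 28, Jan 29, Feb 1, Feb 2, Feb 3, Feb 4, skipping weekends) reaches Thursday, 4 February 2027.
Adding 37 calendar days to 4 February 2027 gives 13 March 2027, which is the date termination becomes effective.

13 March 2027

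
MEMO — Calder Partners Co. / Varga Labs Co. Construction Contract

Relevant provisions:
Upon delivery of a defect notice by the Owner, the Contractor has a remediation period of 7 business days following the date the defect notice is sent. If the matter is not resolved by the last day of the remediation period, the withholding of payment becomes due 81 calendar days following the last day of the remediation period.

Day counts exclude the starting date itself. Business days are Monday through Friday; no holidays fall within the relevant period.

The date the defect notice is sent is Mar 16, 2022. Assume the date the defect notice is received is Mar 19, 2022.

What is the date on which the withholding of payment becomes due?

Jun 14, 2022

From Wednesday, Mar 16, 2022, 7 business days (Mar 17, Mar 18, Mar 21, Mar 22, Mar 23, Mar 24, Mar 25, skipping weekends) brings us to Friday, Mar 25, 2022, which is the last day of the remediation period.
The date on which the withholding of payment becomes due: 81 calendar days after Mar 25, 2022 is Jun 14, 2022.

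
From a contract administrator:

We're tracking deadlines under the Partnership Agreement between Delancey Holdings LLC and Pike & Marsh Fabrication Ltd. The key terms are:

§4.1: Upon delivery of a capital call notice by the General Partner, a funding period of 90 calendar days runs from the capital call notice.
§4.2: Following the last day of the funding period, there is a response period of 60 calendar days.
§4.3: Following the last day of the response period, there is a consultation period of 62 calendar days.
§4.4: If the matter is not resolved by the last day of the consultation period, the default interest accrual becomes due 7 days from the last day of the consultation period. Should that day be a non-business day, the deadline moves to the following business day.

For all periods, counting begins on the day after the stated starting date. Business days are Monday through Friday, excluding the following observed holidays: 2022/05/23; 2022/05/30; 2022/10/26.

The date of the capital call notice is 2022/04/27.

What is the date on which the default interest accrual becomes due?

2022/12/02

The last day of the funding period: 2022/04/27 + 90 days = 2022/07/26.
The last day of the response period: 60 calendar days after 2022/07/26 is 2022/09/24.
The last day of the consultation period: 2022/09/24 + 62 days = 2022/11/25.
The date on which the default interest accrual becomes due: 2022/11/25 + 7 days = 2022/12/02. 2022/12/02 is a Friday and is not a listed holiday, so no roll-forward applies.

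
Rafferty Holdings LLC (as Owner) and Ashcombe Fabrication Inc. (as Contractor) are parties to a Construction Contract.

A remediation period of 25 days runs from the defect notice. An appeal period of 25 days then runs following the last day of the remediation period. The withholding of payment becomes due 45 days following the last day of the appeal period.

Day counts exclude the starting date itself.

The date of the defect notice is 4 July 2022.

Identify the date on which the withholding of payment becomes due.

The last day of the remediation period: 4 July 2022 + 25 days = 29 July 2022.
The last day of the appeal period: 29 July 2022 + 25 days = 23 August 2022.
The date on which the withholding of payment becomes due: 23 August 2022 + 45 days = 7 October 2022.

7 October 2022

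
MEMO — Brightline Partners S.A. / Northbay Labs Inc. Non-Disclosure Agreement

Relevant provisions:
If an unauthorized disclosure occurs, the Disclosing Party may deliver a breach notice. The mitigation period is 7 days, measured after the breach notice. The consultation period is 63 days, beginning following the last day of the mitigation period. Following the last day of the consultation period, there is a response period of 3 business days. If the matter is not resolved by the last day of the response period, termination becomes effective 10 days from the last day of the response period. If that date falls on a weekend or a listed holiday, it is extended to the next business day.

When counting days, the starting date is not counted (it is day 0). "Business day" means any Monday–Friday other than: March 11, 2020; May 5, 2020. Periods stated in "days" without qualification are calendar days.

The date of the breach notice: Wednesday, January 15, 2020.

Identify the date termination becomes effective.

Adding 7 calendar days to January 15, 2020 gives January 22, 2020, which is the last day of the mitigation period.
The last day of the consultation period: 63 calendar days after January 22, 2020 is March 25, 2020.
The last day of the response period: counting 3 business days from Wednesday, March 25, 2020 (Mar 26, Mar 27, Mar 30, skipping weekends) reaches Monday, March 30, 2020.
The date termination becomes effective: March 30, 2020 + 10 days = April 9, 2020. April 9, 2020 is a Thursday and is not a listed holiday, so no roll-forward applies.

April 9, 2020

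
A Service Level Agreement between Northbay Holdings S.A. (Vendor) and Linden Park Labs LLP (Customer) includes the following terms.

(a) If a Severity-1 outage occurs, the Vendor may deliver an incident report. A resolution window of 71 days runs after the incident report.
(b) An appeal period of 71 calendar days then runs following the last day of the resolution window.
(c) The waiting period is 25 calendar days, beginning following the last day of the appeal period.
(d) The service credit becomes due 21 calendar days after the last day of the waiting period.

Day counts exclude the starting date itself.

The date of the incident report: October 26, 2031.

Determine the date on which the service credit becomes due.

The last day of the resolution window: October 26, 2031 + 71 days = January 5, 2032.
Adding 71 calendar days to January 5, 2032 gives March 16, 2032, which is the last day of the appeal period.
Adding 25 calendar days to March 16, 2032 gives April 10, 2032, which is the last day of the waiting period.
The date on which the service credit becomes due: April 10, 2032 + 21 days = May 1, 2032.

May 1, 2032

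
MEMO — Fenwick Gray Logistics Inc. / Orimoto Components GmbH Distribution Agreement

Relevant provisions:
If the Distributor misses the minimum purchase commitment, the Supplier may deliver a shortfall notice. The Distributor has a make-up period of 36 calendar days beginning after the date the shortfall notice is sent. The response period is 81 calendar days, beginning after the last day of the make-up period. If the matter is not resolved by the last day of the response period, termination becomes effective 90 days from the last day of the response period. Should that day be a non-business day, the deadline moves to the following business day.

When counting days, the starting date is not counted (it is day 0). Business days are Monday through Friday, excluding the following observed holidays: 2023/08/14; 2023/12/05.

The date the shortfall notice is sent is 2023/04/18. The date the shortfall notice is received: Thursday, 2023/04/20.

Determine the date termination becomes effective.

The last day of the make-up period: 36 calendar days after 2023/04/18 is 2023/05/24.
The last day of the response period: 81 calendar days after 2023/05/24 is 2023/08/13.
The date termination becomes effective: 2023/08/13 + 90 days = 2023/11/11. That falls on a Saturday, so it rolls to the next business day, Monday, 2023/11/13.

2023/11/13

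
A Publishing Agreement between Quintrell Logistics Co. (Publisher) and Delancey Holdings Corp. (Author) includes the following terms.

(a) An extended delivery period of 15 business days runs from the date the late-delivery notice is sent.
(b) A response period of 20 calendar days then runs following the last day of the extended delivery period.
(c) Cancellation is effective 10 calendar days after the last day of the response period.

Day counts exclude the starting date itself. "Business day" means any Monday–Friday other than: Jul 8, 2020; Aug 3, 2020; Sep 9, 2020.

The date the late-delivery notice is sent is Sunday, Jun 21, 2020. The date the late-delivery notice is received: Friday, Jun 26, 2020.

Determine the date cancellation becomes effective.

The last day of the extended delivery period: 15 business days after Sunday, Jun 21, 2020, skipping weekends and the listed holiday on Jul 8 — Jun 22, Jun 23, Jun 24, Jun 25, …, Jul 9, Jul 10, Jul 13 — lands on Monday, Jul 13, 2020.
The last day of the response period: Jul 13, 2020 + 20 days = Aug 2, 2020.
Adding 10 calendar days to Aug 2, 2020 gives Aug 12, 2020, which is the date cancellation becomes effective.

Aug 12, 2020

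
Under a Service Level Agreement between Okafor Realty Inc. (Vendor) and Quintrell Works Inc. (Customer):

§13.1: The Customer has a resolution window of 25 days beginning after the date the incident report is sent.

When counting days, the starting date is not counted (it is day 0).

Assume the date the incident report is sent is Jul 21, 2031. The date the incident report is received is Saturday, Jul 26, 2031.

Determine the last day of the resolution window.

Aug 15, 2031

The last day of the resolution window: 25 calendar days after Jul 21, 2031 is Aug 15, 2031.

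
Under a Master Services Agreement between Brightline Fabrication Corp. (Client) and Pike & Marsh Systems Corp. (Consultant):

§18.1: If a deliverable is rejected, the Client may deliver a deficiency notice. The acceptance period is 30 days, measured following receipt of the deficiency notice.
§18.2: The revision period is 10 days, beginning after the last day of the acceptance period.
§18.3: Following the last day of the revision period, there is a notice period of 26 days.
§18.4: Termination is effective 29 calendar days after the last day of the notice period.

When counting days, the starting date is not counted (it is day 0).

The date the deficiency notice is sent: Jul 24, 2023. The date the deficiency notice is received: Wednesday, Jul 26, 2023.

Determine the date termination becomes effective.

The last day of the acceptance period: Jul 26, 2023 + 30 days = Aug 25, 2023.
The last day of the revision period: Aug 25, 2023 + 10 days = Sep 4, 2023.
Adding 26 calendar days to Sep 4, 2023 gives Sep 30, 2023, which is the last day of the notice period.
Adding 29 calendar days to Sep 30, 2023 gives Oct 29, 2023, which is the date termination becomes effective.

Oct 29, 2023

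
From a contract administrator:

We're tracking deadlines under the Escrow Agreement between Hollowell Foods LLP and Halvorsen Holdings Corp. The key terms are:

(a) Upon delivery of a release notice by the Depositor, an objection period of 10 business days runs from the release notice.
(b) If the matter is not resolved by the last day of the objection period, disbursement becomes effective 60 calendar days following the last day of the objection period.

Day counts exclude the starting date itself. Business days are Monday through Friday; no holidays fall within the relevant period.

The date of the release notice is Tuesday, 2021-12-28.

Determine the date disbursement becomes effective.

2022-03-12

The last day of the objection period: 10 business days after Tuesday, 2021-12-28, skipping weekends — Dec 29, Dec 30, Dec 31, Jan 3, Jan 4, Jan 5, Jan 6, Jan 7, Jan 10, Jan 11 — lands on Tuesday, 2022-01-11.
Adding 60 calendar days to 2022-01-11 gives 2022-03-12, which is the date disbursement becomes effective.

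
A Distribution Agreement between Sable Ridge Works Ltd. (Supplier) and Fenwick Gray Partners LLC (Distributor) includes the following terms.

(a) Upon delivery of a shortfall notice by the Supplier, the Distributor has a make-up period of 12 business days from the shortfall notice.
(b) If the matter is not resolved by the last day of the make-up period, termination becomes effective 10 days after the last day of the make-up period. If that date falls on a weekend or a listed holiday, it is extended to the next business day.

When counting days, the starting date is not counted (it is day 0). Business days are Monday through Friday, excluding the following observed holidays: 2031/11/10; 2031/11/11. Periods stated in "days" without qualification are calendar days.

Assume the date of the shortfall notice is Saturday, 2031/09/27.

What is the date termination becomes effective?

The last day of the make-up period: 12 business days after Saturday, 2031/09/27, skipping weekends — Sep 29, Sep 30, Oct 1, Oct 2, …, Oct 10, Oct 13, Oct 14 — lands on Tuesday, 2031/10/14.
Adding 10 calendar days to 2031/10/14 gives 2031/10/24, which is the date termination becomes effective. 2031/10/24 is a Friday and is not a listed holiday, so no roll-forward applies.

2031/10/24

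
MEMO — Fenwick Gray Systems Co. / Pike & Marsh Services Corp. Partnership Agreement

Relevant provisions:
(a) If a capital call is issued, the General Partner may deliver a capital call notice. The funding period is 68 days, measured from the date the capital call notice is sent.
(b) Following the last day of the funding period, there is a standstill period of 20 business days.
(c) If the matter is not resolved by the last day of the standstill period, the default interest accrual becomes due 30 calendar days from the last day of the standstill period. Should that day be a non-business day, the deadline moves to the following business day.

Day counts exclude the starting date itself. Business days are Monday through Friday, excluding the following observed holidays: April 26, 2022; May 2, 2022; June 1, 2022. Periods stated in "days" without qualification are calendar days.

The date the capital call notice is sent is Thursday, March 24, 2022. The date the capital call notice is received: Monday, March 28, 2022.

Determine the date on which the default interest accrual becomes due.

July 29, 2022

The last day of the funding period: 68 calendar days after March 24, 2022 is May 31, 2022.
The last day of the standstill period: counting 20 business days from Tuesday, May 31, 2022 (Jun 2, Jun 3, Jun 6, Jun 7, …, Jun 27, Jun 28, Jun 29, skipping weekends and the listed holiday on Jun 1) reaches Wednesday, June 29, 2022.
The date on which the default interest accrual becomes due: June 29, 2022 + 30 days = July 29, 2022. July 29, 2022 is a Friday and is not a listed holiday, so no roll-forward applies.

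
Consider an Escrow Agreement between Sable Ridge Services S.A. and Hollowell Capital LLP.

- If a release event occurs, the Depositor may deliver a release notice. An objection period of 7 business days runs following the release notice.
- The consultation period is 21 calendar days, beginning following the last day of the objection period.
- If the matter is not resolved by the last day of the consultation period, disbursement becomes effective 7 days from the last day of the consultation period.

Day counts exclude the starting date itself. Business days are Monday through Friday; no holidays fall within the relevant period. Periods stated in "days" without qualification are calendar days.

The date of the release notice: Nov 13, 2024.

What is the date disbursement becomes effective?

From Wednesday, Nov 13, 2024, 7 business days (Nov 14, Nov 15, Nov 18, Nov 19, Nov 20, Nov 21, Nov 22, skipping weekends) brings us to Friday, Nov 22, 2024, which is the last day of the objection period.
The last day of the consultation period: 21 calendar days after Nov 22, 2024 is Dec 13, 2024.
The date disbursement becomes effective: Dec 13, 2024 + 7 days = Dec 20, 2024.

Dec 20, 2024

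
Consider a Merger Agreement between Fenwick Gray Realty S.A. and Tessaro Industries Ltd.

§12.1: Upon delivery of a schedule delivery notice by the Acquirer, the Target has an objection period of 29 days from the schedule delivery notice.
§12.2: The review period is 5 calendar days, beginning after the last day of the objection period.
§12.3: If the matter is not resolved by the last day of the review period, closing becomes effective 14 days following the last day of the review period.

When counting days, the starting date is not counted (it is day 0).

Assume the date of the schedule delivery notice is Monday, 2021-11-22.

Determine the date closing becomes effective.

Adding 29 calendar days to 2021-11-22 gives 2021-12-21, which is the last day of the objection period.
Adding 5 calendar days to 2021-12-21 gives 2021-12-26, which is the last day of the review period.
The date closing becomes effective: 2021-12-26 + 14 days = 2022-01-09.

2022-01-09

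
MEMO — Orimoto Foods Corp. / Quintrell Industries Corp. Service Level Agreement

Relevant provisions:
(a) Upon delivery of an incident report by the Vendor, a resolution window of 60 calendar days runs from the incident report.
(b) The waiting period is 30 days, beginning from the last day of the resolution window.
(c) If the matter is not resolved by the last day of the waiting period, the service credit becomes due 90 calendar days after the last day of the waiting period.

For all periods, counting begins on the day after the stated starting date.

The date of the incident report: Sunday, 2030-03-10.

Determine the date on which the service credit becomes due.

2030-09-06

The last day of the resolution window: 2030-03-10 + 60 days = 2030-05-09.
The last day of the waiting period: 2030-05-09 + 30 days = 2030-06-08.
The date on which the service credit becomes due: 90 calendar days after 2030-06-08 is 2030-09-06.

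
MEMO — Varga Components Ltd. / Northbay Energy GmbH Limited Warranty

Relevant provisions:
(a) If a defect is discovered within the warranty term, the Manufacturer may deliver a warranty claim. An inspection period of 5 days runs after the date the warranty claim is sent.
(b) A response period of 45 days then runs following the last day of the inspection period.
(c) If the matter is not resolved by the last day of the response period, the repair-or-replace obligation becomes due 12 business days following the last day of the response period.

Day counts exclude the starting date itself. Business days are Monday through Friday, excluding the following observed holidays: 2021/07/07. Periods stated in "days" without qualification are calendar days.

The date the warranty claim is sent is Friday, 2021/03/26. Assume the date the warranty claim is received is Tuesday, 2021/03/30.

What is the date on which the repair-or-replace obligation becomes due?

The last day of the inspection period: 2021/03/26 + 5 days = 2021/03/31.
Adding 45 calendar days to 2021/03/31 gives 2021/05/15, which is the last day of the response period.
From Saturday, 2021/05/15, 12 business days (May 17, May 18, May 19, May 20, …, May 28, May 31, Jun 1, skipping weekends) brings us to Tuesday, 2021/06/01, which is the date on which the repair-or-replace obligation becomes due.

2021/06/01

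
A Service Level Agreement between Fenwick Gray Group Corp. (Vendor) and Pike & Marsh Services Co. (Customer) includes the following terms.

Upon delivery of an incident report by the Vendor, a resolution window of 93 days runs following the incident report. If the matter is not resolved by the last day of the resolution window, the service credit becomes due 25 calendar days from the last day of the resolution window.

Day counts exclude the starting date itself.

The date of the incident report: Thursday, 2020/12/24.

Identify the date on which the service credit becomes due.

2021/04/21

Adding 93 calendar days to 2020/12/24 gives 2021/03/27, which is the last day of the resolution window.
The date on which the service credit becomes due: 2021/03/27 + 25 days = 2021/04/21.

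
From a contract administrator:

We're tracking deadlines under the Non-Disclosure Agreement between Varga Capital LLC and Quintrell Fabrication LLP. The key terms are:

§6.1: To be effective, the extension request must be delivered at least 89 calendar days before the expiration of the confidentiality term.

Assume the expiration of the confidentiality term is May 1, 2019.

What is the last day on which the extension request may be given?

February 1, 2019

May 1, 2019 minus 89 days is February 1, 2019.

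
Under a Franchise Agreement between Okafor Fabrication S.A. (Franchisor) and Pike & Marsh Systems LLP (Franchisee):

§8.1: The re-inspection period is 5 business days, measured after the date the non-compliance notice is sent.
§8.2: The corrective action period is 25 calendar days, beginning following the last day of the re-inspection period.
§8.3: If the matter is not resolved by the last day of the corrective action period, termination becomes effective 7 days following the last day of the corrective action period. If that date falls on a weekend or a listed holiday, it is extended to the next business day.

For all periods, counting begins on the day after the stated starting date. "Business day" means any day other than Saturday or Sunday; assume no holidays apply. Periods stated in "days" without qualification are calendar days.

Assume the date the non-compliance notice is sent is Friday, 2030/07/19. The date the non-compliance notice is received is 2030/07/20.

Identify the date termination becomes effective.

The last day of the re-inspection period: 5 business days after Friday, 2030/07/19, skipping weekends — Jul 22, Jul 23, Jul 24, Jul 25, Jul 26 — lands on Friday, 2030/07/26.
The last day of the corrective action period: 25 calendar days after 2030/07/26 is 2030/08/20.
The date termination becomes effective: 2030/08/20 + 7 days = 2030/08/27. 2030/08/27 is a Tuesday, so no roll-forward applies.

2030/08/27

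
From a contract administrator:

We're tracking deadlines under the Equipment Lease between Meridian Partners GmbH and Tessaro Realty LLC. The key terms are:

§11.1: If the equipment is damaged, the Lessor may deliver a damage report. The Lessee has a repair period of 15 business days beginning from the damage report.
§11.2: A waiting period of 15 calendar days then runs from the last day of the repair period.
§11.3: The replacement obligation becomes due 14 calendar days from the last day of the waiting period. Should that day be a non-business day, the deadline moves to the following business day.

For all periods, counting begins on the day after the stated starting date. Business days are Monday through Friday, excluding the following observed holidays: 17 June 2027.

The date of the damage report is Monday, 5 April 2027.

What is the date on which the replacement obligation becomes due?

25 May 2027

The last day of the repair period: 15 business days after Monday, 5 April 2027, skipping weekends — Apr 6, Apr 7, Apr 8, Apr 9, …, Apr 22, Apr 23, Apr 26 — lands on Monday, 26 April 2027.
Adding 15 calendar days to 26 April 2027 gives 11 May 2027, which is the last day of the waiting period.
The date on which the replacement obligation becomes due: 11 May 2027 + 14 days = 25 May 2027. 25 May 2027 is a Tuesday and is not a listed holiday, so no roll-forward applies.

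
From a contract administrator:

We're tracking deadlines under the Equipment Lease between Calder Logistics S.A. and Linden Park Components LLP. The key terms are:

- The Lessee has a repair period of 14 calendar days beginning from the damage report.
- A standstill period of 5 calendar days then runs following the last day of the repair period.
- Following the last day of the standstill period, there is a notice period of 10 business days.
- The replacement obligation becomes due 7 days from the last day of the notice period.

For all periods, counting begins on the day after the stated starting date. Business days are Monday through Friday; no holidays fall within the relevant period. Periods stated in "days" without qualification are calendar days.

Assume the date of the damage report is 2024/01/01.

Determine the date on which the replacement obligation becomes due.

The last day of the repair period: 2024/01/01 + 14 days = 2024/01/15.
Adding 5 calendar days to 2024/01/15 gives 2024/01/20, which is the last day of the standstill period.
The last day of the notice period: counting 10 business days from Saturday, 2024/01/20 (Jan 22, Jan 23, Jan 24, Jan 25, Jan 26, Jan 29, Jan 30, Jan 31, Feb 1, Feb 2, skipping weekends) reaches Friday, 2024/02/02.
Adding 7 calendar days to 2024/02/02 gives 2024/02/09, which is the date on which the replacement obligation becomes due.

2024/02/09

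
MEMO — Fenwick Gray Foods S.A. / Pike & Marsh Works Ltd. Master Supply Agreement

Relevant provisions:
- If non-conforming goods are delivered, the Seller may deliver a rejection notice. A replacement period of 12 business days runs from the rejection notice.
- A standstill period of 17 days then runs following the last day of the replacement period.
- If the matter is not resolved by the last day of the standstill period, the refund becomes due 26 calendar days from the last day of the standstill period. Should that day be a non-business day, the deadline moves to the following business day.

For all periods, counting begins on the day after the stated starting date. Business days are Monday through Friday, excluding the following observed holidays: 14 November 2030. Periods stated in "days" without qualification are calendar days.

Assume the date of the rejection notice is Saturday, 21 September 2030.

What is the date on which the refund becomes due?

The last day of the replacement period: 12 business days after Saturday, 21 September 2030, skipping weekends — Sep 23, Sep 24, Sep 25, Sep 26, …, Oct 4, Oct 7, Oct 8 — lands on Tuesday, 8 October 2030.
Adding 17 calendar days to 8 October 2030 gives 25 October 2030, which is the last day of the standstill period.
The date on which the refund becomes due: 25 October 2030 + 26 days = 20 November 2030. 20 November 2030 is a Wednesday and is not a listed holiday, so no roll-forward applies.

20 November 2030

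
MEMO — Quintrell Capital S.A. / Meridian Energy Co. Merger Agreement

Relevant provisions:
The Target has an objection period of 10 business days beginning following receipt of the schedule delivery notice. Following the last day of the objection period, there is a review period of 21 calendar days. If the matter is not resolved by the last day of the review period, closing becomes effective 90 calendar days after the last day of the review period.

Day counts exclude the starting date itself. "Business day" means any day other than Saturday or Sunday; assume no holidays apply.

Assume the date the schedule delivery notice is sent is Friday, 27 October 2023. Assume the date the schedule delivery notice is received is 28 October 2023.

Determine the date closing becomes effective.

29 February 2024

The last day of the objection period: 10 business days after Saturday, 28 October 2023, skipping weekends — Oct 30, Oct 31, Nov 1, Nov 2, Nov 3, Nov 6, Nov 7, Nov 8, Nov 9, Nov 10 — lands on Friday, 10 November 2023.
The last day of the review period: 10 November 2023 + 21 days = 1 December 2023.
The date closing becomes effective: 90 calendar days after 1 December 2023 is 29 February 2024.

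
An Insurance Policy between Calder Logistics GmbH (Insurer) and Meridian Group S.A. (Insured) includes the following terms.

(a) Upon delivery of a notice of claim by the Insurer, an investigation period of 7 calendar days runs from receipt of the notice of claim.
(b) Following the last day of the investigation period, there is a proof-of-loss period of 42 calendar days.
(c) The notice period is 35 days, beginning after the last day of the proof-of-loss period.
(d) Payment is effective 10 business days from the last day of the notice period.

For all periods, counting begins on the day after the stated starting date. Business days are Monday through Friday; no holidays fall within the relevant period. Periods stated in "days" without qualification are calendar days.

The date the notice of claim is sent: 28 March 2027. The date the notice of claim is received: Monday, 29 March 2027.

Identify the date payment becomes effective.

The last day of the investigation period: 29 March 2027 + 7 days = 5 April 2027.
The last day of the proof-of-loss period: 42 calendar days after 5 April 2027 is 17 May 2027.
The last day of the notice period: 35 calendar days after 17 May 2027 is 21 June 2027.
The date payment becomes effective: 10 business days after Monday, 21 June 2027, skipping weekends — Jun 22, Jun 23, Jun 24, Jun 25, Jun 28, Jun 29, Jun 30, Jul 1, Jul 2, Jul 5 — lands on Monday, 5 July 2027.

5 July 2027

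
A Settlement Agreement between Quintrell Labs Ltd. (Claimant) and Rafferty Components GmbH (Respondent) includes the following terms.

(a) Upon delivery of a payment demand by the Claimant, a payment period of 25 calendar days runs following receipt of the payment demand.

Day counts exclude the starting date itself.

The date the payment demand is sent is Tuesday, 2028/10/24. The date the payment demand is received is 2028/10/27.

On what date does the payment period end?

2028/11/21

The last day of the payment period: 25 calendar days after 2028/10/27 is 2028/11/21.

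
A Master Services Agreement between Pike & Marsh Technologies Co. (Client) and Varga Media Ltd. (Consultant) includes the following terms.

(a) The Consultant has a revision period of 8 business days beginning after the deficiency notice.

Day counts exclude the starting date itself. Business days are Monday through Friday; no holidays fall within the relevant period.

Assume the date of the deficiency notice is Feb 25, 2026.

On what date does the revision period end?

Mar 9, 2026

The last day of the revision period: 8 business days after Wednesday, Feb 25, 2026, skipping weekends — Feb 26, Feb 27, Mar 2, Mar 3, Mar 4, Mar 5, Mar 6, Mar 9 — lands on Monday, Mar 9, 2026.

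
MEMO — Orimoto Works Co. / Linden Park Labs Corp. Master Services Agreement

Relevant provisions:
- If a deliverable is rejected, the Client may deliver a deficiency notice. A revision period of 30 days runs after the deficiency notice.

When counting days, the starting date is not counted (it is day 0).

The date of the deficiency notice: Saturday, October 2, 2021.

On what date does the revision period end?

November 1, 2021

The last day of the revision period: 30 calendar days after October 2, 2021 is November 1, 2021.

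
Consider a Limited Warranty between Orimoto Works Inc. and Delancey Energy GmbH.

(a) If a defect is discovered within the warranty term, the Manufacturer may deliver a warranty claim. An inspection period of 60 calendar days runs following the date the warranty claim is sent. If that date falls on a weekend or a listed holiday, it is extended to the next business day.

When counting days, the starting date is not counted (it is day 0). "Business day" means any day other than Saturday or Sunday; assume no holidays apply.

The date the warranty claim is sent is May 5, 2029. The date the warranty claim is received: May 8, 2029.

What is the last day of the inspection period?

Jul 4, 2029

Adding 60 calendar days to May 5, 2029 gives Jul 4, 2029, which is the last day of the inspection period. Jul 4, 2029 is a Wednesday, so no roll-forward applies.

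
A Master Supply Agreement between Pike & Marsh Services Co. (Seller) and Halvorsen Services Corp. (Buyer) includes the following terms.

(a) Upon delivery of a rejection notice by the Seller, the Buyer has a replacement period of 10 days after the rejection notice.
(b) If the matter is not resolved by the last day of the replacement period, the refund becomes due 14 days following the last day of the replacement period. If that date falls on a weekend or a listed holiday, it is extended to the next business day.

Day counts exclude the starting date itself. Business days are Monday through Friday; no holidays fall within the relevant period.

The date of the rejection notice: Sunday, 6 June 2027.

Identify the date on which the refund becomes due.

30 June 2027

The last day of the replacement period: 10 calendar days after 6 June 2027 is 16 June 2027.
Adding 14 calendar days to 16 June 2027 gives 30 June 2027, which is the date on which the refund becomes due. 30 June 2027 is a Wednesday, so no roll-forward applies.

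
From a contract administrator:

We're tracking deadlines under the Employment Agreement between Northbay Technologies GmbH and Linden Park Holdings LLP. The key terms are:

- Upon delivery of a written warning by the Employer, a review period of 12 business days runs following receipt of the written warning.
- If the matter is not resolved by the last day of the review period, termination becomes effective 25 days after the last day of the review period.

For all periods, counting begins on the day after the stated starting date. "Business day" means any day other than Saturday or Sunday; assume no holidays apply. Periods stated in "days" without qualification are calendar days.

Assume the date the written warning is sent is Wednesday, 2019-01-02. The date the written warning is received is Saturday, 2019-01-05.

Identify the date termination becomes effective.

The last day of the review period: counting 12 business days from Saturday, 2019-01-05 (Jan 7, Jan 8, Jan 9, Jan 10, …, Jan 18, Jan 21, Jan 22, skipping weekends) reaches Tuesday, 2019-01-22.
The date termination becomes effective: 25 calendar days after 2019-01-22 is 2019-02-16.

2019-02-16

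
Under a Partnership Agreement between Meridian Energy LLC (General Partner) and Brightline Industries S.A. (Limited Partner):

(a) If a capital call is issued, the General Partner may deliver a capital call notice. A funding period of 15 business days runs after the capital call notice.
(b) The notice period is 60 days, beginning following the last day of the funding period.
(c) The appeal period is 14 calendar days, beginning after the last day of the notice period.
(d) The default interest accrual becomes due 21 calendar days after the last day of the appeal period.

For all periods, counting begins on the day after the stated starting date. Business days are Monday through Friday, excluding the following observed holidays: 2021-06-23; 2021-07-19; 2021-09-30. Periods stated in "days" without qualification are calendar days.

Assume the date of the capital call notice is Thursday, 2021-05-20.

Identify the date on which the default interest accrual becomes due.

From Thursday, 2021-05-20, 15 business days (May 21, May 24, May 25, May 26, …, Jun 8, Jun 9, Jun 10, skipping weekends) brings us to Thursday, 2021-06-10, which is the last day of the funding period.
Adding 60 calendar days to 2021-06-10 gives 2021-08-09, which is the last day of the notice period.
The last day of the appeal period: 2021-08-09 + 14 days = 2021-08-23.
The date on which the default interest accrual becomes due: 21 calendar days after 2021-08-23 is 2021-09-13.

2021-09-13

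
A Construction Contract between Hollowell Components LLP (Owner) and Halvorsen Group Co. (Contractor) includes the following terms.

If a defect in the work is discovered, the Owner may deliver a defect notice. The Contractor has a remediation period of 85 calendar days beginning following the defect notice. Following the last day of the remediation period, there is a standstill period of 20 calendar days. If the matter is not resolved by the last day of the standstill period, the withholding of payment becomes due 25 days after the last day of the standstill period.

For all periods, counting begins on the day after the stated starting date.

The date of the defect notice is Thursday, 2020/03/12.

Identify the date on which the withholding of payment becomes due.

2020/07/20

Adding 85 calendar days to 2020/03/12 gives 2020/06/05, which is the last day of the remediation period.
Adding 20 calendar days to 2020/06/05 gives 2020/06/25, which is the last day of the standstill period.
Adding 25 calendar days to 2020/06/25 gives 2020/07/20, which is the date on which the withholding of payment becomes due.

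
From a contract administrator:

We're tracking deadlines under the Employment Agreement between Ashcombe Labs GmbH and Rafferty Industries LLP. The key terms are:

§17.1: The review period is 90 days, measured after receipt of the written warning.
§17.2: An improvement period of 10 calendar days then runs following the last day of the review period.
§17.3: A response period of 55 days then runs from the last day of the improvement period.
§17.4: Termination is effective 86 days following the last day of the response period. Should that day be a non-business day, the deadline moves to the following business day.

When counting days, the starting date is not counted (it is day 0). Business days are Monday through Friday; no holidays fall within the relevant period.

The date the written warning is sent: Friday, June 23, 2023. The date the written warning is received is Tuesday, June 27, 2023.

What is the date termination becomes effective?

February 23, 2024

Adding 90 calendar days to June 27, 2023 gives September 25, 2023, which is the last day of the review period.
The last day of the improvement period: September 25, 2023 + 10 days = October 5, 2023.
The last day of the response period: 55 calendar days after October 5, 2023 is November 29, 2023.
The date termination becomes effective: November 29, 2023 + 86 days = February 23, 2024. February 23, 2024 is a Friday, so no roll-forward applies.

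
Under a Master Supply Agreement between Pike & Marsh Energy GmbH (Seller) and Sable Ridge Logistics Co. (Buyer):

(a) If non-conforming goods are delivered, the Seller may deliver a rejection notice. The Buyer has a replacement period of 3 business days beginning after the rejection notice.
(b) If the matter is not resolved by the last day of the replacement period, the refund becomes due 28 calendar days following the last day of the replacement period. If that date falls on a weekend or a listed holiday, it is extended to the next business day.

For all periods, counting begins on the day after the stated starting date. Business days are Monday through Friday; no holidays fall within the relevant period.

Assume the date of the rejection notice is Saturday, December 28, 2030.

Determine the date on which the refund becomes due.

From Saturday, December 28, 2030, 3 business days (Dec 30, Dec 31, Jan 1, skipping weekends) brings us to Wednesday, January 1, 2031, which is the last day of the replacement period.
Adding 28 calendar days to January 1, 2031 gives January 29, 2031, which is the date on which the refund becomes due. January 29, 2031 is a Wednesday, so no roll-forward applies.

January 29, 2031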